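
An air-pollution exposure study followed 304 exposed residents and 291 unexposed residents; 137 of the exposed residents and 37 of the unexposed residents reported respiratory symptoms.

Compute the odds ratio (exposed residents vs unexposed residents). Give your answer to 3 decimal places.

OR = (137 × 254) / (167 × 37) = 34798/6179 ≈ 5.632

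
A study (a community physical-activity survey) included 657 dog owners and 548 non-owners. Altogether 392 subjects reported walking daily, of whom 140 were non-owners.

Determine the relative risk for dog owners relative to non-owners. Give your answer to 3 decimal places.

dog owners with the outcome: 392 − 140 = 252
dog owners without the outcome: 657 − 252 = 405
non-owners without the outcome: 548 − 140 = 408
risk, dog owners = 252/657 = 0.3836
risk, non-owners = 140/548 = 0.2555
RR = 0.3836 / 0.2555 = 1.501

1.501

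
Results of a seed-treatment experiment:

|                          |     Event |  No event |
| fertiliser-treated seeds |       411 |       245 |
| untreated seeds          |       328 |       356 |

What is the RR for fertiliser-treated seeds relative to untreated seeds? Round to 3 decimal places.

RR ≈ 1.307

risk, fertiliser-treated seeds = 411/656 = 0.6265
risk, untreated seeds = 328/684 = 0.4795
RR = 0.6265 / 0.4795 = 1.307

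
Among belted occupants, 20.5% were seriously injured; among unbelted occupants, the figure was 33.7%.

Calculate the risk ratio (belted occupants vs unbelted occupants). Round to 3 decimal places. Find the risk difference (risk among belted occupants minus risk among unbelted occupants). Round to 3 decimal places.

RR = 0.2050 / 0.3370 = 0.608
risk difference = 0.2050 − 0.3370 = -0.132

RR = 0.608; RD = -0.132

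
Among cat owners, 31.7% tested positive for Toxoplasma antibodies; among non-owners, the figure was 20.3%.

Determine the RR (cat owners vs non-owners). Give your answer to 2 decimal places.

RR = 0.3170 / 0.2030 = 1.56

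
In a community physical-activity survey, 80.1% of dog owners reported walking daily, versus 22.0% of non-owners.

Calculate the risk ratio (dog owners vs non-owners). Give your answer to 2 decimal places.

RR = 0.8010 / 0.2200 = 3.64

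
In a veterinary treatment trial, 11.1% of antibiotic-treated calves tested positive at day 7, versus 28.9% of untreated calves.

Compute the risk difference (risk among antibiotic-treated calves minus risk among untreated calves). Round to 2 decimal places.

risk difference = 0.1110 − 0.2890 = -0.18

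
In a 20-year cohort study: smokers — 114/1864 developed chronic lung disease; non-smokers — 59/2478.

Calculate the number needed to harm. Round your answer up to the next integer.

risk, smokers = 114/1864 = 0.061159
risk, non-smokers = 59/2478 = 0.023810
absolute risk difference = 0.037349
1 / 0.037349 = 26.774 → round up → 27

NNH = 27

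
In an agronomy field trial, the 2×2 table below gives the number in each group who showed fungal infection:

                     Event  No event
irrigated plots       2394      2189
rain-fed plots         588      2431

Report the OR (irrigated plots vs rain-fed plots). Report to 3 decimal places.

OR = (2394 × 2431) / (2189 × 588) = 5819814/1287132 ≈ 4.522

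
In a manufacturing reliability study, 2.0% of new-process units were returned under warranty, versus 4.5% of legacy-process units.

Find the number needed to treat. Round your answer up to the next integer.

absolute risk difference = 0.025000
1 / 0.025000 = 40.000 → round up → 40

40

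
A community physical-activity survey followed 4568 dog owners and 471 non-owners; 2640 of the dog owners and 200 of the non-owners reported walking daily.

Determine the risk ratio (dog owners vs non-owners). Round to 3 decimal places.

RR = 1.361

risk, dog owners = 2640/4568 = 0.5779
risk, non-owners = 200/471 = 0.4246
RR = 0.5779 / 0.4246 = 1.361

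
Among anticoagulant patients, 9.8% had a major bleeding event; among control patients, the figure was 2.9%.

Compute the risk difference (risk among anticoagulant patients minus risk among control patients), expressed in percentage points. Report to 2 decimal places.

risk difference = 0.09800 − 0.02900 = 0.06900 → 6.90 percentage points

RD: 6.90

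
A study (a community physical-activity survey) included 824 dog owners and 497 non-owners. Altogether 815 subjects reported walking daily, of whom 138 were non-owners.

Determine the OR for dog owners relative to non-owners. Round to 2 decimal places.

dog owners with the outcome: 815 − 138 = 677
dog owners without the outcome: 824 − 677 = 147
non-owners without the outcome: 497 − 138 = 359
OR = (677 × 359) / (147 × 138) = 243043/20286 ≈ 11.98

OR: 11.98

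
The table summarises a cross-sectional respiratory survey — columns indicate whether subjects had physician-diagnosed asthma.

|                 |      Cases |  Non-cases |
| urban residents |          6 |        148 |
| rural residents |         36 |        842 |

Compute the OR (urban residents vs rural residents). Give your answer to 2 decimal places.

odds, urban residents = 6/148 = 0.04054
odds, rural residents = 36/842 = 0.04276
OR = 0.04054 / 0.04276 = 0.95

0.95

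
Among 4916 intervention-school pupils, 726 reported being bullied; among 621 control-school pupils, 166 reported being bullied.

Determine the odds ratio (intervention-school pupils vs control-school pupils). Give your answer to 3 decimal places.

0.475

odds, intervention-school pupils = 726/4190 = 0.1733
odds, control-school pupils = 166/455 = 0.3648
OR = 0.1733 / 0.3648 = 0.475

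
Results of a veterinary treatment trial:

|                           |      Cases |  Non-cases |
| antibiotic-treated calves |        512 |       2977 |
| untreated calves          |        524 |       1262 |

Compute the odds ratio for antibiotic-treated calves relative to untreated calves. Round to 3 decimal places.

odds, antibiotic-treated calves = 512/2977 = 0.1720
odds, untreated calves = 524/1262 = 0.4152
OR = 0.1720 / 0.4152 = 0.414

OR ≈ 0.414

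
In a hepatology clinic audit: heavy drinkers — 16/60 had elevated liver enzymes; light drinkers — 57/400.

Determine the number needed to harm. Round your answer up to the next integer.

risk, heavy drinkers = 16/60 = 0.266667
risk, light drinkers = 57/400 = 0.142500
absolute risk difference = 0.124167
1 / 0.124167 = 8.054 → round up → 9

NNH = 9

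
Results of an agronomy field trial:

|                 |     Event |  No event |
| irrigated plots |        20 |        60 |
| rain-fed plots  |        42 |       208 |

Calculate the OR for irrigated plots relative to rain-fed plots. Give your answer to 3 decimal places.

OR = (20 × 208) / (60 × 42) = 4160/2520 ≈ 1.651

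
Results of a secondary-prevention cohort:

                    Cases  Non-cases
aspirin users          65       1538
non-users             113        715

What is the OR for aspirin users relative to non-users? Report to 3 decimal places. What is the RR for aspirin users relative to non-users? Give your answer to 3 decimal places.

OR = 0.267; RR = 0.297

OR = (65 × 715) / (1538 × 113) = 46475/173794 ≈ 0.267
risk, aspirin users = 65/1603 = 0.04055
risk, non-users = 113/828 = 0.13647
RR = 0.04055 / 0.13647 = 0.297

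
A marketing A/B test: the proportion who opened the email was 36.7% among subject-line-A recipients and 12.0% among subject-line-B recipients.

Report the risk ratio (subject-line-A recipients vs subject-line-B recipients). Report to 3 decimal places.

RR = 0.3670 / 0.1200 = 3.058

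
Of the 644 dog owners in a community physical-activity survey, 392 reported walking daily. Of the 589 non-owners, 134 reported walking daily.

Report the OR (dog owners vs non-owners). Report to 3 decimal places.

OR = (392 × 455) / (252 × 134) = 178360/33768 ≈ 5.282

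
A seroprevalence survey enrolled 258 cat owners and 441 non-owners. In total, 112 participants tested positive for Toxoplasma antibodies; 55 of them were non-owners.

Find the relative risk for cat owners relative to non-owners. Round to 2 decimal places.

RR: 1.77

cat owners with the outcome: 112 − 55 = 57
cat owners without the outcome: 258 − 57 = 201
non-owners without the outcome: 441 − 55 = 386
risk, cat owners = 57/258 = 0.2209
risk, non-owners = 55/441 = 0.1247
RR = 0.2209 / 0.1247 = 1.77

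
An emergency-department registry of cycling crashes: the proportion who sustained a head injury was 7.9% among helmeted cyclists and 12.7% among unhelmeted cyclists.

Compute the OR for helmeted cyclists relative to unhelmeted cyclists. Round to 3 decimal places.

OR = 0.590

odds, helmeted cyclists = 0.0790/0.9210 = 0.0858
odds, unhelmeted cyclists = 0.1270/0.8730 = 0.1455
OR = 0.0858 / 0.1455 = 0.590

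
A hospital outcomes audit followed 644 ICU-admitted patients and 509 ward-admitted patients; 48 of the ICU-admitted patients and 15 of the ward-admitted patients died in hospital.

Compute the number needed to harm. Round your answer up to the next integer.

risk, ICU-admitted patients = 48/644 = 0.074534
risk, ward-admitted patients = 15/509 = 0.029470
absolute risk difference = 0.045065
1 / 0.045065 = 22.190 → round up → 23

NNH = 23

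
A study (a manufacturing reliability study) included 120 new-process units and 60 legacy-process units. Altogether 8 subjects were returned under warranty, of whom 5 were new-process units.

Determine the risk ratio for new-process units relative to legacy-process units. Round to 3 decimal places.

RR = 0.833

new-process units without the outcome: 120 − 5 = 115
legacy-process units with the outcome: 8 − 5 = 3
legacy-process units without the outcome: 60 − 3 = 57
risk, new-process units = 5/120 = 0.04167
risk, legacy-process units = 3/60 = 0.05000
RR = 0.04167 / 0.05000 = 0.833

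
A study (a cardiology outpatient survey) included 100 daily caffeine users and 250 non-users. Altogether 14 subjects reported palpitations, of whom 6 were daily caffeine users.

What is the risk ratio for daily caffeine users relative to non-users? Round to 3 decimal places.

daily caffeine users without the outcome: 100 − 6 = 94
non-users with the outcome: 14 − 6 = 8
non-users without the outcome: 250 − 8 = 242
risk, daily caffeine users = 6/100 = 0.06000
risk, non-users = 8/250 = 0.03200
RR = 0.06000 / 0.03200 = 1.875

RR = 1.875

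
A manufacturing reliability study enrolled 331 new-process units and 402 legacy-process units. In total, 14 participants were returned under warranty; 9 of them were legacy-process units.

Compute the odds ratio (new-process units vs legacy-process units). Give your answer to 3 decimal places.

new-process units with the outcome: 14 − 9 = 5
new-process units without the outcome: 331 − 5 = 326
legacy-process units without the outcome: 402 − 9 = 393
OR = (5 × 393) / (326 × 9) = 1965/2934 ≈ 0.670

OR: 0.670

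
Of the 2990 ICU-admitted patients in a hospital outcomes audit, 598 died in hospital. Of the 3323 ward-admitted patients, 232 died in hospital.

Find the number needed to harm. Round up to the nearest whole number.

8

risk, ICU-admitted patients = 598/2990 = 0.200000
risk, ward-admitted patients = 232/3323 = 0.069816
absolute risk difference = 0.130184
1 / 0.130184 = 7.681 → round up → 8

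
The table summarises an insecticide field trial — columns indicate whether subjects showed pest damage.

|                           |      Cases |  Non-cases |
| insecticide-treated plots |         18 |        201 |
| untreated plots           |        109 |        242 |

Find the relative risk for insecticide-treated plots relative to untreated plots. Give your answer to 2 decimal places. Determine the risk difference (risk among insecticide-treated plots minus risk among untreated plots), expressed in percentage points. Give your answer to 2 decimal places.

risk, insecticide-treated plots = 18/219 = 0.0822
risk, untreated plots = 109/351 = 0.3105
RR = 0.0822 / 0.3105 = 0.26
risk difference = 0.0822 − 0.3105 = -0.2283 → -22.83 percentage points

RR = 0.26; RD = -22.83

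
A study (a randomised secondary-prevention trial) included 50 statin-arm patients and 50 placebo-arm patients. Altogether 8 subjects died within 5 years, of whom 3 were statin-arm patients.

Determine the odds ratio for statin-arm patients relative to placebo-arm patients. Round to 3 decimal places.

statin-arm patients without the outcome: 50 − 3 = 47
placebo-arm patients with the outcome: 8 − 3 = 5
placebo-arm patients without the outcome: 50 − 5 = 45
OR = (3 × 45) / (47 × 5) = 135/235 ≈ 0.574

OR = 0.574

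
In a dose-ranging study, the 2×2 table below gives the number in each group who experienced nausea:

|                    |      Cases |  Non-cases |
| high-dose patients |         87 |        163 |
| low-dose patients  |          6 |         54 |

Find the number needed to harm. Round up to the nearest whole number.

risk, high-dose patients = 87/250 = 0.348000
risk, low-dose patients = 6/60 = 0.100000
absolute risk difference = 0.248000
1 / 0.248000 = 4.032 → round up → 5

NNH = 5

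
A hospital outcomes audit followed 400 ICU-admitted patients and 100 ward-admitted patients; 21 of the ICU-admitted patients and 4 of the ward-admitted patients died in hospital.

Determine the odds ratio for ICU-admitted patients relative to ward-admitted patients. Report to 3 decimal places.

OR = (21 × 96) / (379 × 4) = 2016/1516 ≈ 1.330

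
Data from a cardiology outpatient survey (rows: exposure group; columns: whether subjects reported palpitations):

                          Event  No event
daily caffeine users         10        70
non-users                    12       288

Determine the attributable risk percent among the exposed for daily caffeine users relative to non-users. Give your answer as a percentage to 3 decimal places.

68.000%

risk, daily caffeine users = 10/80 = 0.12500
risk, non-users = 12/300 = 0.04000
AR% = (0.12500 − 0.04000) / 0.12500 = 0.6800 → 68.000%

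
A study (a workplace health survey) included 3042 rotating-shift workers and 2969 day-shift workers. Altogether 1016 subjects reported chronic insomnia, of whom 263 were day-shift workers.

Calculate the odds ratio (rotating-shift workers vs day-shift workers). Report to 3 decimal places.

rotating-shift workers with the outcome: 1016 − 263 = 753
rotating-shift workers without the outcome: 3042 − 753 = 2289
day-shift workers without the outcome: 2969 − 263 = 2706
OR = (753 × 2706) / (2289 × 263) = 2037618/602007 ≈ 3.385

3.385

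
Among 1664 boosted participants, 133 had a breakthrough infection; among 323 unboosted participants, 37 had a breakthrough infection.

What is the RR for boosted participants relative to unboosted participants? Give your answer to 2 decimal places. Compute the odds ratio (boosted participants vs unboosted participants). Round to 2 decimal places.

risk, boosted participants = 133/1664 = 0.0799
risk, unboosted participants = 37/323 = 0.1146
RR = 0.0799 / 0.1146 = 0.70
odds, boosted participants = 133/1531 = 0.0869
odds, unboosted participants = 37/286 = 0.1294
OR = 0.0869 / 0.1294 = 0.67

RR = 0.70; OR = 0.67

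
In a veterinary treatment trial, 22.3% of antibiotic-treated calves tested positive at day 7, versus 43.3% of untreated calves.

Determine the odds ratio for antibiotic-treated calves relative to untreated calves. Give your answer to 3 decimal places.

OR: 0.376

odds, antibiotic-treated calves = 0.2230/0.7770 = 0.2870
odds, untreated calves = 0.4330/0.5670 = 0.7637
OR = 0.2870 / 0.7637 = 0.376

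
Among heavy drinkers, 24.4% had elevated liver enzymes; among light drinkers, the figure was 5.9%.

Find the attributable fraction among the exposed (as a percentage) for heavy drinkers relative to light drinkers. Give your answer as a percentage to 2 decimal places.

AR% = (0.2440 − 0.0590) / 0.2440 = 0.7582 → 75.82%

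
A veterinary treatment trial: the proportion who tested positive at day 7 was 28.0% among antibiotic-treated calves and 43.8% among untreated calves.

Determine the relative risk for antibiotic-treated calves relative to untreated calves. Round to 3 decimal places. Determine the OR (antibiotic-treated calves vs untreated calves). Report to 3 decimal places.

RR = 0.639; OR = 0.499

RR = 0.2800 / 0.4380 = 0.639
odds, antibiotic-treated calves = 0.2800/0.7200 = 0.3889
odds, untreated calves = 0.4380/0.5620 = 0.7794
OR = 0.3889 / 0.7794 = 0.499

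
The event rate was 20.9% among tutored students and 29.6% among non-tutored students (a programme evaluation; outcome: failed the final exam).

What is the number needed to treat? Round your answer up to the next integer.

NNT: 12

absolute risk difference = 0.087000
1 / 0.087000 = 11.494 → round up → 12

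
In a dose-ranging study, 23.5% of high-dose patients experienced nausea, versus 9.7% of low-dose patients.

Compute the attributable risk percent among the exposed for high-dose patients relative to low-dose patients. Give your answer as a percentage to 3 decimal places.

AR% = (0.2350 − 0.0970) / 0.2350 = 0.5872 → 58.723%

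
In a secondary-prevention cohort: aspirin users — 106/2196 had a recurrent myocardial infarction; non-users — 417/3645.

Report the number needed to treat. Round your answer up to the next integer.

16

risk, aspirin users = 106/2196 = 0.048270
risk, non-users = 417/3645 = 0.114403
absolute risk difference = 0.066134
1 / 0.066134 = 15.121 → round up → 16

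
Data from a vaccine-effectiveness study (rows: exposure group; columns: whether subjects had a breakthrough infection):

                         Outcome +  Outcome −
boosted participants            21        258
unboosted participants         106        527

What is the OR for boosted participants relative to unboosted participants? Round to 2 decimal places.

odds, boosted participants = 21/258 = 0.0814
odds, unboosted participants = 106/527 = 0.2011
OR = 0.0814 / 0.2011 = 0.40

OR: 0.40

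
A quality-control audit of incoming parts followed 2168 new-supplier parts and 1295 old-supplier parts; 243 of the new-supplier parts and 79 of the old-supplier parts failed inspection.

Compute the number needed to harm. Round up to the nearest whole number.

risk, new-supplier parts = 243/2168 = 0.112085
risk, old-supplier parts = 79/1295 = 0.061004
absolute risk difference = 0.051081
1 / 0.051081 = 19.577 → round up → 20

NNH = 20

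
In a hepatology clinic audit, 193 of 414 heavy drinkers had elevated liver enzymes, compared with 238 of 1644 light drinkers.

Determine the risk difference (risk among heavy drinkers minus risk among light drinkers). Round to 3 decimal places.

risk, heavy drinkers = 193/414 = 0.4662
risk, light drinkers = 238/1644 = 0.1448
risk difference = 0.4662 − 0.1448 = 0.321

RD = 0.321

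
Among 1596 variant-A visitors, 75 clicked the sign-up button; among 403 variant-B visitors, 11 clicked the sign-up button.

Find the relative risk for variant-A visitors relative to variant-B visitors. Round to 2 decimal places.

risk, variant-A visitors = 75/1596 = 0.04699
risk, variant-B visitors = 11/403 = 0.02730
RR = 0.04699 / 0.02730 = 1.72

RR = 1.72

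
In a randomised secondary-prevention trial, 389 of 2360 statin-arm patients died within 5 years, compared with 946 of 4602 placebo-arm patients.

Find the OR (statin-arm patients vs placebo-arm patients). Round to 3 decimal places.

OR = 0.763

odds, statin-arm patients = 389/1971 = 0.1974
odds, placebo-arm patients = 946/3656 = 0.2588
OR = 0.1974 / 0.2588 = 0.763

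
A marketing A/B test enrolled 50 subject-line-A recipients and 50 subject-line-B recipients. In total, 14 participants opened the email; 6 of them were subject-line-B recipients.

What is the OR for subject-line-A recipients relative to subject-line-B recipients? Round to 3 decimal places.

subject-line-A recipients with the outcome: 14 − 6 = 8
subject-line-A recipients without the outcome: 50 − 8 = 42
subject-line-B recipients without the outcome: 50 − 6 = 44
OR = (8 × 44) / (42 × 6) = 352/252 ≈ 1.397

1.397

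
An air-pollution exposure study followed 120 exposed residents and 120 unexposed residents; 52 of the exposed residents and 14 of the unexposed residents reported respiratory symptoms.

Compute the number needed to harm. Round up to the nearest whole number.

risk, exposed residents = 52/120 = 0.433333
risk, unexposed residents = 14/120 = 0.116667
absolute risk difference = 0.316667
1 / 0.316667 = 3.158 → round up → 4

NNH ≈ 4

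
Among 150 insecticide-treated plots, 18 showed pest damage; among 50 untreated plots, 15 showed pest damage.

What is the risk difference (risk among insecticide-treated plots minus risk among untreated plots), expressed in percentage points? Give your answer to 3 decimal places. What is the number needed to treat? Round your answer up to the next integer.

risk, insecticide-treated plots = 18/150 = 0.1200
risk, untreated plots = 15/50 = 0.3000
risk difference = 0.1200 − 0.3000 = -0.1800 → -18.000 percentage points
absolute risk difference = 0.180000
1 / 0.180000 = 5.556 → round up → 6

RD = -18.000; NNT = 6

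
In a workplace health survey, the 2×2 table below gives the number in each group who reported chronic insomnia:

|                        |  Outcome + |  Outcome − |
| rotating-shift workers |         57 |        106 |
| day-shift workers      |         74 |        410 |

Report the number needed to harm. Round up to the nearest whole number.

risk, rotating-shift workers = 57/163 = 0.349693
risk, day-shift workers = 74/484 = 0.152893
absolute risk difference = 0.196801
1 / 0.196801 = 5.081 → round up → 6

6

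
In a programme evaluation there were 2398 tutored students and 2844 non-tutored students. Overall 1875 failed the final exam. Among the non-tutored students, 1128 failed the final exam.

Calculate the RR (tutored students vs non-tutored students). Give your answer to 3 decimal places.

tutored students with the outcome: 1875 − 1128 = 747
tutored students without the outcome: 2398 − 747 = 1651
non-tutored students without the outcome: 2844 − 1128 = 1716
risk, tutored students = 747/2398 = 0.3115
risk, non-tutored students = 1128/2844 = 0.3966
RR = 0.3115 / 0.3966 = 0.785

RR ≈ 0.785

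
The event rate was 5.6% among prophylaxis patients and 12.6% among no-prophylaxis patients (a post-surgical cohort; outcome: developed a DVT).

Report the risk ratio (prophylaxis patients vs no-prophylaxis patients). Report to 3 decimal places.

RR = 0.0560 / 0.1260 = 0.444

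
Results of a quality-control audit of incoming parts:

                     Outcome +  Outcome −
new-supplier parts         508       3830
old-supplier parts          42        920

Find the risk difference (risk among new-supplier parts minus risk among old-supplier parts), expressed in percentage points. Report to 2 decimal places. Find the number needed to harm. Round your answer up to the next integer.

risk, new-supplier parts = 508/4338 = 0.11710
risk, old-supplier parts = 42/962 = 0.04366
risk difference = 0.11710 − 0.04366 = 0.07345 → 7.34 percentage points
absolute risk difference = 0.073446
1 / 0.073446 = 13.615 → round up → 14

RD = 7.34; NNH = 14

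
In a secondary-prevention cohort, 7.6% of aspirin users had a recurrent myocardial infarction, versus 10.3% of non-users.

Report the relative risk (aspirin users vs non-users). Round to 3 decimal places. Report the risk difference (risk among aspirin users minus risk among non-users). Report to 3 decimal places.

RR = 0.738; RD = -0.027

RR = 0.0760 / 0.1030 = 0.738
risk difference = 0.0760 − 0.1030 = -0.027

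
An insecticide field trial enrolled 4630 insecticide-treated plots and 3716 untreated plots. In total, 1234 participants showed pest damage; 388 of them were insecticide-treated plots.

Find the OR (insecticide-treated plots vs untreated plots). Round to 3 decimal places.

OR ≈ 0.310

insecticide-treated plots without the outcome: 4630 − 388 = 4242
untreated plots with the outcome: 1234 − 388 = 846
untreated plots without the outcome: 3716 − 846 = 2870
OR = (388 × 2870) / (4242 × 846) = 1113560/3588732 ≈ 0.310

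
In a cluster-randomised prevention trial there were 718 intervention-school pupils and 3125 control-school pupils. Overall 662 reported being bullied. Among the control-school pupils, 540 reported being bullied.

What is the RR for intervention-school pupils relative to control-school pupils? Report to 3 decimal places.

intervention-school pupils with the outcome: 662 − 540 = 122
intervention-school pupils without the outcome: 718 − 122 = 596
control-school pupils without the outcome: 3125 − 540 = 2585
risk, intervention-school pupils = 122/718 = 0.1699
risk, control-school pupils = 540/3125 = 0.1728
RR = 0.1699 / 0.1728 = 0.983

RR ≈ 0.983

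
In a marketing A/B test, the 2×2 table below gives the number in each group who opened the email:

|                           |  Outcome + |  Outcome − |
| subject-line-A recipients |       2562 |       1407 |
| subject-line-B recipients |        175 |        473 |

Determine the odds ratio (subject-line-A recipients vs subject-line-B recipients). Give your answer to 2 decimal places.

OR: 4.92

odds, subject-line-A recipients = 2562/1407 = 1.8209
odds, subject-line-B recipients = 175/473 = 0.3700
OR = 1.8209 / 0.3700 = 4.92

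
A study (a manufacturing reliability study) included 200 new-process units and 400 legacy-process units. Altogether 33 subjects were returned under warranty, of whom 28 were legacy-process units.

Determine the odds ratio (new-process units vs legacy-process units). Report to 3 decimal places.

new-process units with the outcome: 33 − 28 = 5
new-process units without the outcome: 200 − 5 = 195
legacy-process units without the outcome: 400 − 28 = 372
OR = (5 × 372) / (195 × 28) = 1860/5460 ≈ 0.341

0.341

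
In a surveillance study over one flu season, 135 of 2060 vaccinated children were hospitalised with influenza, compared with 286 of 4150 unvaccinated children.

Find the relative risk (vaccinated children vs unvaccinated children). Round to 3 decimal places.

0.951

risk, vaccinated children = 135/2060 = 0.0655
risk, unvaccinated children = 286/4150 = 0.0689
RR = 0.0655 / 0.0689 = 0.951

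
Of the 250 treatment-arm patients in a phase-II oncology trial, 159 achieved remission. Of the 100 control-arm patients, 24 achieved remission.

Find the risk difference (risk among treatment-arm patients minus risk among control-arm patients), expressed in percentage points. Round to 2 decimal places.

39.60

risk, treatment-arm patients = 159/250 = 0.6360
risk, control-arm patients = 24/100 = 0.2400
risk difference = 0.6360 − 0.2400 = 0.3960 → 39.60 percentage points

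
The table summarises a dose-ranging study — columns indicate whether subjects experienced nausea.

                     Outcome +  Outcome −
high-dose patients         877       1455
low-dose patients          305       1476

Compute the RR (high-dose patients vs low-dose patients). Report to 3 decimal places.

2.196

risk, high-dose patients = 877/2332 = 0.3761
risk, low-dose patients = 305/1781 = 0.1713
RR = 0.3761 / 0.1713 = 2.196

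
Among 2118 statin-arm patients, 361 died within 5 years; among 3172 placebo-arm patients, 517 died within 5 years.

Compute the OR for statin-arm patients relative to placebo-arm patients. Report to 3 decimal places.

1.055

odds, statin-arm patients = 361/1757 = 0.2055
odds, placebo-arm patients = 517/2655 = 0.1947
OR = 0.2055 / 0.1947 = 1.055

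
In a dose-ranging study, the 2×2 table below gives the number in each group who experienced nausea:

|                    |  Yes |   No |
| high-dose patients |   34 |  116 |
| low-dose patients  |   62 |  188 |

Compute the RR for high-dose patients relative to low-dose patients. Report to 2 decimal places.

0.91

risk, high-dose patients = 34/150 = 0.2267
risk, low-dose patients = 62/250 = 0.2480
RR = 0.2267 / 0.2480 = 0.91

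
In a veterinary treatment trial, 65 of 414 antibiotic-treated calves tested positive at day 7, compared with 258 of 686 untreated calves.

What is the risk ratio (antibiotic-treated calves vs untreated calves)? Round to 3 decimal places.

RR ≈ 0.417

risk, antibiotic-treated calves = 65/414 = 0.1570
risk, untreated calves = 258/686 = 0.3761
RR = 0.1570 / 0.3761 = 0.417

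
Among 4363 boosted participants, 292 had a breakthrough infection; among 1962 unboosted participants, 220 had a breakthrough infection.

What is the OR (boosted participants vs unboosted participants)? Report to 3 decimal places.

OR = (292 × 1742) / (4071 × 220) = 508664/895620 ≈ 0.568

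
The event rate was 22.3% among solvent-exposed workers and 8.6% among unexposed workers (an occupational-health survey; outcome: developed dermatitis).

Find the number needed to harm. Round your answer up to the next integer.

NNH = 8

absolute risk difference = 0.137000
1 / 0.137000 = 7.299 → round up → 8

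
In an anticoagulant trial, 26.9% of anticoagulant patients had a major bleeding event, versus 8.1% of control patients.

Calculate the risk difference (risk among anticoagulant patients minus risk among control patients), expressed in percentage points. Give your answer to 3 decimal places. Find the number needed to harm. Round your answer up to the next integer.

risk difference = 0.2690 − 0.0810 = 0.1880 → 18.800 percentage points
absolute risk difference = 0.188000
1 / 0.188000 = 5.319 → round up → 6

RD = 18.800; NNH = 6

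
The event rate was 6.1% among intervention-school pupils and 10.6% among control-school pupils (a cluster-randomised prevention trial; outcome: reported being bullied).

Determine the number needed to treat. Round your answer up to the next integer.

23

absolute risk difference = 0.045000
1 / 0.045000 = 22.222 → round up → 23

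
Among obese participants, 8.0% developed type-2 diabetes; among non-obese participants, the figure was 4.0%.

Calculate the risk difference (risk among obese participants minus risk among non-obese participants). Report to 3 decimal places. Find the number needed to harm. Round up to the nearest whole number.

RD = 0.040; NNH = 25

risk difference = 0.08000 − 0.04000 = 0.040
absolute risk difference = 0.040000
1 / 0.040000 = 25.000 → round up → 25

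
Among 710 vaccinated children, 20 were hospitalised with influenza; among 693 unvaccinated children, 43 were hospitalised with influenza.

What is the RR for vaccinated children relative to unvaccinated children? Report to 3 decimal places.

risk, vaccinated children = 20/710 = 0.02817
risk, unvaccinated children = 43/693 = 0.06205
RR = 0.02817 / 0.06205 = 0.454

RR ≈ 0.454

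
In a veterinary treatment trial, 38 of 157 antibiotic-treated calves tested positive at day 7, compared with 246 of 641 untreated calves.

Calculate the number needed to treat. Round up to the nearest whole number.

risk, antibiotic-treated calves = 38/157 = 0.242038
risk, untreated calves = 246/641 = 0.383775
absolute risk difference = 0.141737
1 / 0.141737 = 7.055 → round up → 8

NNT ≈ 8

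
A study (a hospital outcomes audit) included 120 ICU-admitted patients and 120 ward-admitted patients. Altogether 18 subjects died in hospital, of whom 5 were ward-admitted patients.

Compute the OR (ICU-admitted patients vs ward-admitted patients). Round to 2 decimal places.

2.79

ICU-admitted patients with the outcome: 18 − 5 = 13
ICU-admitted patients without the outcome: 120 − 13 = 107
ward-admitted patients without the outcome: 120 − 5 = 115
OR = (13 × 115) / (107 × 5) = 1495/535 ≈ 2.79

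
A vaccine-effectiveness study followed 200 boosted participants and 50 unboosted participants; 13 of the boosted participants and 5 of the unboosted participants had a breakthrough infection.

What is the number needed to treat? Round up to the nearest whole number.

risk, boosted participants = 13/200 = 0.065000
risk, unboosted participants = 5/50 = 0.100000
absolute risk difference = 0.035000
1 / 0.035000 = 28.571 → round up → 29

29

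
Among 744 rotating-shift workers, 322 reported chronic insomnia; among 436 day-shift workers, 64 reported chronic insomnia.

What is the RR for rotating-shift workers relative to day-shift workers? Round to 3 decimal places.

RR ≈ 2.948

risk, rotating-shift workers = 322/744 = 0.4328
risk, day-shift workers = 64/436 = 0.1468
RR = 0.4328 / 0.1468 = 2.948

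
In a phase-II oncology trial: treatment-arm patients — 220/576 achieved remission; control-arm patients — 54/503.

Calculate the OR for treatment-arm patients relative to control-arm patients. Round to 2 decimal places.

5.14

odds, treatment-arm patients = 220/356 = 0.6180
odds, control-arm patients = 54/449 = 0.1203
OR = 0.6180 / 0.1203 = 5.14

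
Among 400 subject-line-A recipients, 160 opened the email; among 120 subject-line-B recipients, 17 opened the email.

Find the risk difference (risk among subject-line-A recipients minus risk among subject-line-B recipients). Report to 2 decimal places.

RD: 0.26

risk, subject-line-A recipients = 160/400 = 0.4000
risk, subject-line-B recipients = 17/120 = 0.1417
risk difference = 0.4000 − 0.1417 = 0.26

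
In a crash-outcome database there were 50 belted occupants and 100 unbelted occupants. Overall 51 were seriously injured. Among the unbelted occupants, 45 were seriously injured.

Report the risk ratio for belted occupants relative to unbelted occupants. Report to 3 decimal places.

belted occupants with the outcome: 51 − 45 = 6
belted occupants without the outcome: 50 − 6 = 44
unbelted occupants without the outcome: 100 − 45 = 55
risk, belted occupants = 6/50 = 0.1200
risk, unbelted occupants = 45/100 = 0.4500
RR = 0.1200 / 0.4500 = 0.267

RR ≈ 0.267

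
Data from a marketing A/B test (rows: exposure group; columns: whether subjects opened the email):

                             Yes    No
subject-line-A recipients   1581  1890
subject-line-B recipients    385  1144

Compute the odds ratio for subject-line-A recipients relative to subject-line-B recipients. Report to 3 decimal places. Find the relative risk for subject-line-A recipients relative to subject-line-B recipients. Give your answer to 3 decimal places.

OR = (1581 × 1144) / (1890 × 385) = 1808664/727650 ≈ 2.486
risk, subject-line-A recipients = 1581/3471 = 0.4555
risk, subject-line-B recipients = 385/1529 = 0.2518
RR = 0.4555 / 0.2518 = 1.809

OR = 2.486; RR = 1.809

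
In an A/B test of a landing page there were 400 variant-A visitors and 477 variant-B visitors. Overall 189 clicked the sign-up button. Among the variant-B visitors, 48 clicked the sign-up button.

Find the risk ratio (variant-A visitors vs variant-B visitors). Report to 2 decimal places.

variant-A visitors with the outcome: 189 − 48 = 141
variant-A visitors without the outcome: 400 − 141 = 259
variant-B visitors without the outcome: 477 − 48 = 429
risk, variant-A visitors = 141/400 = 0.3525
risk, variant-B visitors = 48/477 = 0.1006
RR = 0.3525 / 0.1006 = 3.50

3.50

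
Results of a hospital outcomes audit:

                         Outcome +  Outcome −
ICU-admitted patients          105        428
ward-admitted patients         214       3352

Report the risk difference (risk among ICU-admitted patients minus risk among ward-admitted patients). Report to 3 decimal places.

risk, ICU-admitted patients = 105/533 = 0.1970
risk, ward-admitted patients = 214/3566 = 0.0600
risk difference = 0.1970 − 0.0600 = 0.137

RD ≈ 0.137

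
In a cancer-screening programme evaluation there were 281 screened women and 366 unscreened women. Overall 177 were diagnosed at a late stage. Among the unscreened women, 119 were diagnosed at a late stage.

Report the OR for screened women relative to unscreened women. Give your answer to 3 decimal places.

OR ≈ 0.540

screened women with the outcome: 177 − 119 = 58
screened women without the outcome: 281 − 58 = 223
unscreened women without the outcome: 366 − 119 = 247
OR = (58 × 247) / (223 × 119) = 14326/26537 ≈ 0.540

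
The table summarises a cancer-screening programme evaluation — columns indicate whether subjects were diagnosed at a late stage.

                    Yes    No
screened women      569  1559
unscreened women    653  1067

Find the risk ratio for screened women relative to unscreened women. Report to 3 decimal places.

0.704

risk, screened women = 569/2128 = 0.2674
risk, unscreened women = 653/1720 = 0.3797
RR = 0.2674 / 0.3797 = 0.704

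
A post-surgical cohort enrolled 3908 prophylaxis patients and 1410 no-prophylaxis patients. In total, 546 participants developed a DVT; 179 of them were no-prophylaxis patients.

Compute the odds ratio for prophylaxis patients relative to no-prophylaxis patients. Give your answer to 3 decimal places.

0.713

prophylaxis patients with the outcome: 546 − 179 = 367
prophylaxis patients without the outcome: 3908 − 367 = 3541
no-prophylaxis patients without the outcome: 1410 − 179 = 1231
odds, prophylaxis patients = 367/3541 = 0.1036
odds, no-prophylaxis patients = 179/1231 = 0.1454
OR = 0.1036 / 0.1454 = 0.713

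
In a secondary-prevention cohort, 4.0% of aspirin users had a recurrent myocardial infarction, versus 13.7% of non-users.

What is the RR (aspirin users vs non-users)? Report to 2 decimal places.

RR = 0.04000 / 0.13700 = 0.29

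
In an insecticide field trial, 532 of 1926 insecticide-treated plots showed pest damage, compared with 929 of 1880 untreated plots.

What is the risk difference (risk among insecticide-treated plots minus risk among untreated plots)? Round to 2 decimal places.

risk, insecticide-treated plots = 532/1926 = 0.2762
risk, untreated plots = 929/1880 = 0.4941
risk difference = 0.2762 − 0.4941 = -0.22

RD = -0.22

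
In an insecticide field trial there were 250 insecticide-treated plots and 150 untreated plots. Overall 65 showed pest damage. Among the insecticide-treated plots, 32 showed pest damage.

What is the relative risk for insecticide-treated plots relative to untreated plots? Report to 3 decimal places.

insecticide-treated plots without the outcome: 250 − 32 = 218
untreated plots with the outcome: 65 − 32 = 33
untreated plots without the outcome: 150 − 33 = 117
risk, insecticide-treated plots = 32/250 = 0.1280
risk, untreated plots = 33/150 = 0.2200
RR = 0.1280 / 0.2200 = 0.582

RR: 0.582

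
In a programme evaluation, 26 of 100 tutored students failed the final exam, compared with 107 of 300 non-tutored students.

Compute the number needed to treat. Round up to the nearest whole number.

risk, tutored students = 26/100 = 0.260000
risk, non-tutored students = 107/300 = 0.356667
absolute risk difference = 0.096667
1 / 0.096667 = 10.345 → round up → 11

NNT = 11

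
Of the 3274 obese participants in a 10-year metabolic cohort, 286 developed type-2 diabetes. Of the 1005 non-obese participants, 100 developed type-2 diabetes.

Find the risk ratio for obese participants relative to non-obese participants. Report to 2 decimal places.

0.88

risk, obese participants = 286/3274 = 0.0874
risk, non-obese participants = 100/1005 = 0.0995
RR = 0.0874 / 0.0995 = 0.88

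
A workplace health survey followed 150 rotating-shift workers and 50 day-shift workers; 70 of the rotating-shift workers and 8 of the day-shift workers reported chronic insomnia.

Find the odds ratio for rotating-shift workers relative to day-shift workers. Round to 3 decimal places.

OR = (70 × 42) / (80 × 8) = 2940/640 ≈ 4.594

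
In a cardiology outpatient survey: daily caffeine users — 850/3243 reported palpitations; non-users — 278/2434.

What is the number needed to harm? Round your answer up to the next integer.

risk, daily caffeine users = 850/3243 = 0.262103
risk, non-users = 278/2434 = 0.114215
absolute risk difference = 0.147888
1 / 0.147888 = 6.762 → round up → 7

7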